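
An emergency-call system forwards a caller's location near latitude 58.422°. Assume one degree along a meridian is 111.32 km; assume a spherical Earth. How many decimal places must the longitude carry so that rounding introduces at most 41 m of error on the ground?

3 decimal places

At 58.422° one degree of longitude covers 111320 × cos 58.422° ≈ 111320 × 0.5237 ≈ 58293.7 m.
With N decimal places the half-ulp bound is 0.5·10⁻ᴺ°, or 0.5·10⁻ᴺ × 58293.7 m on the ground.
Setting 29146.9 × 10⁻ᴺ ≤ 41 gives 10ᴺ ≥ 710.9, i.e. N ≥ 2.85.
At 2 places the error can reach 291 m, but 3 places keeps it to 29.1 m.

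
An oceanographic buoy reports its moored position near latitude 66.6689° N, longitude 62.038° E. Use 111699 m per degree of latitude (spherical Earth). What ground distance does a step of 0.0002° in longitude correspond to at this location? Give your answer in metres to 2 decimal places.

8.85 metres

One degree of longitude here spans 111699 × cos 66.6689° = 111699 × 0.3960 ≈ 44237.7 m; 0.0002° of that is 8.84754 m.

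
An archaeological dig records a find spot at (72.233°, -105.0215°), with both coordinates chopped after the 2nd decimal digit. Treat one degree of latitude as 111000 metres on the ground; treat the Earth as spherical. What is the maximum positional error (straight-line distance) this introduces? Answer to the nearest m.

Truncating at 2 decimal places can drop up to a full unit in the last place, so each coordinate may be off by as much as 0.01°.
Latitude error → 0.01 × 111000 = 1110 m along the meridian.
Longitude error → 0.01 × 111000 × cos 72.233° = 0.01 × 111000 × 0.3051 ≈ 338.713 m.
Combining orthogonally: (1110² + 338.713²)^½ ≈ 1160.53 m.

1161 m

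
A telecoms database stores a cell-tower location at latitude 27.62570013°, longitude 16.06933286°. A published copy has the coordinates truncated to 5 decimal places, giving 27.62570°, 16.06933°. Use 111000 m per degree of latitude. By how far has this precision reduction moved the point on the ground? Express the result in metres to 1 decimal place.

The latitude changed by +0.00000013° and the longitude by +0.00000286°.
N–S: 0.00000013° × 111000 m/° = 0.01443 m.
E–W at 27.6257°: 0.00000286° × 111000 × cos 27.6257° = 0.00000286 × 111000 × 0.8860 ≈ 0.281268 m.
Hypotenuse of the two orthogonal shifts: √(0.01443² + 0.281268²) = 0.281638 m.

0.3 metres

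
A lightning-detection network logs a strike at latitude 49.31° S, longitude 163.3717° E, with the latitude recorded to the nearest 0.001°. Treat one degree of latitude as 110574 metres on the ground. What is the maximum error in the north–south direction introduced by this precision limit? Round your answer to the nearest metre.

55 metres

Rounding to 3 decimal places leaves the latitude within ±0.0005° of the true value.
So the N–S error is at most 0.0005 × 110574 = 55.287 m.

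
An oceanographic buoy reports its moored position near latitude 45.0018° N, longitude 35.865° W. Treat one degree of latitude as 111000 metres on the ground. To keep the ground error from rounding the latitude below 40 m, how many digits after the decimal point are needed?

4

One degree of latitude covers 111000 m.
N decimal places → at most half a unit in the last place, 0.5 × 10⁻ᴺ° = 111000/2 × 10⁻ᴺ m.
Need 0.5 × 111000 × 10⁻ᴺ ≤ 40 → 10⁻ᴺ ≤ 7.207e-04, so N ≥ 3.14.
At 3 places the error can reach 55.5 m, but 4 places keeps it to 5.55 m.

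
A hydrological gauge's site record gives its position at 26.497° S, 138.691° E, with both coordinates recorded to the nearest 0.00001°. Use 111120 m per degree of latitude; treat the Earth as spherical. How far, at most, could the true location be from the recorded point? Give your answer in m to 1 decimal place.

0.7 m

Rounding to 5 decimal places leaves each coordinate within ±5e-06° of the true value.
North–south component: 5e-06° × 111120 = 0.5556 m.
E–W at 26.497°: 5e-06° × 111120 × cos 26.497° = 5e-06 × 111120 × 0.8950 ≈ 0.497239 m.
Worst case both components are at the extreme and orthogonal: √(0.5556² + 0.497239²) ≈ 0.745612 m.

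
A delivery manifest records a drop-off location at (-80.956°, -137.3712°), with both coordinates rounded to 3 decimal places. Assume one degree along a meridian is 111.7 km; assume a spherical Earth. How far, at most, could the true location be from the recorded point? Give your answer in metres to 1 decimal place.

Rounding to 3 decimal places leaves each coordinate within ±0.0005° of the true value.
Latitude error → 0.0005 × 111700 = 55.85 m along the meridian.
East–west component at 80.956°: 0.0005° × 111700 × cos 80.956° ≈ 0.0005 × 17558.4 ≈ 8.77922 m.
Combining orthogonally: (55.85² + 8.77922²)^½ ≈ 56.5358 m.

56.5 metres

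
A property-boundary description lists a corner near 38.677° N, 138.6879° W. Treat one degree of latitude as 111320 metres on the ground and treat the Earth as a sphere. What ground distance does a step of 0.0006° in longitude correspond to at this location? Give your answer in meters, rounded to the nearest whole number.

52 meters

One degree of longitude here spans 111320 × cos 38.677° = 111320 × 0.7807 ≈ 86905.4 m; 0.0006° of that is 52.1433 m.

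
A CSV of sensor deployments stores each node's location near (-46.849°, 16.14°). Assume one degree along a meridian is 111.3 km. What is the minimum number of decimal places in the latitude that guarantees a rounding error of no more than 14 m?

4 decimal places

One degree of latitude covers 111300 m.
N decimal places → at most half a unit in the last place, 0.5 × 10⁻ᴺ° = 111300/2 × 10⁻ᴺ m.
Setting 55650 × 10⁻ᴺ ≤ 14 gives 10ᴺ ≥ 3975, i.e. N ≥ 3.60.
At 3 places the error can reach 55.6 m, but 4 places keeps it to 5.57 m.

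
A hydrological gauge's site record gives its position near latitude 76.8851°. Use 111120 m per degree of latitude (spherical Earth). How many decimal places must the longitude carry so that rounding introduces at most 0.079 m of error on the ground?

At 76.8851° one degree of longitude covers 111120 × cos 76.8851° ≈ 111120 × 0.2269 ≈ 25213.6 m.
N decimal places → at most half a unit in the last place, 0.5 × 10⁻ᴺ° = 25213.6/2 × 10⁻ᴺ m.
Setting 12606.8 × 10⁻ᴺ ≤ 0.079 gives 10ᴺ ≥ 1.596e+05, i.e. N ≥ 5.20.
So 6 decimal places suffice (0.0126 m); 5 would allow up to 0.126 m.

6 decimal places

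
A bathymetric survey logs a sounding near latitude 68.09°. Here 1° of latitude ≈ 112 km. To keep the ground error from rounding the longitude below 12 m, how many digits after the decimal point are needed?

At 68.09° one degree of longitude covers 112000 × cos 68.09° ≈ 112000 × 0.3731 ≈ 41792.8 m.
N decimal places → at most half a unit in the last place, 0.5 × 10⁻ᴺ° = 41792.8/2 × 10⁻ᴺ m.
Need 0.5 × 41792.8 × 10⁻ᴺ ≤ 12 → 10⁻ᴺ ≤ 5.743e-04, so N ≥ 3.24.
At 3 places the error can reach 20.9 m, but 4 places keeps it to 2.09 m.

4 decimal places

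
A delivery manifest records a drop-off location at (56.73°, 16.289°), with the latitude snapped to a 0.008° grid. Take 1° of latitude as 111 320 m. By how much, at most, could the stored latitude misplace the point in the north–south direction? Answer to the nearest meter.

With a 0.008° grid the true value lies within half a step, ±0.008°/2 = ±0.004°, of the stored one.
North–south distance: 0.004° × 111320 m/° = 445.28 m.

445 meters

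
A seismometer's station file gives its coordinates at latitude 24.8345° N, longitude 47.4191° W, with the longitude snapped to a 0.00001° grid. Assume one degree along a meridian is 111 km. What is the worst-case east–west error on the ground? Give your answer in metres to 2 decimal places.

With a 0.00001° grid the true value lies within half a step, ±0.00001°/2 = ±5e-06°, of the stored one.
Parallels shrink by cos φ, so at 24.8345° a degree of longitude is 111000 × 0.9075 ≈ 100735 m.
Maximum E–W displacement: 5e-06 × 100735 = 0.503676 m.

0.50 metres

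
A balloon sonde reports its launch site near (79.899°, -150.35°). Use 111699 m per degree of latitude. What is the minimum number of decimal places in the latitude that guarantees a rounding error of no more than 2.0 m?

One degree of latitude covers 111699 m.
Rounding to N decimal places gives at most 0.5 × 10⁻ᴺ degrees of error, i.e. 0.5 × 10⁻ᴺ × 111699 m.
Need 0.5 × 111699 × 10⁻ᴺ ≤ 2.0 → 10⁻ᴺ ≤ 3.581e-05, so N ≥ 4.45.
So 5 decimal places suffice (0.558 m); 4 would allow up to 5.58 m.

5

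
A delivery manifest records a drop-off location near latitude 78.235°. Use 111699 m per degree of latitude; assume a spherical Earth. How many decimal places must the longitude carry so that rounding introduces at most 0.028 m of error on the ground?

At 78.235° one degree of longitude covers 111699 × cos 78.235° ≈ 111699 × 0.2039 ≈ 22775.2 m.
N decimal places → at most half a unit in the last place, 0.5 × 10⁻ᴺ° = 22775.2/2 × 10⁻ᴺ m.
Need 0.5 × 22775.2 × 10⁻ᴺ ≤ 0.028 → 10⁻ᴺ ≤ 2.459e-06, so N ≥ 5.61.
So 6 decimal places suffice (0.0114 m); 5 would allow up to 0.114 m.

6 decimal places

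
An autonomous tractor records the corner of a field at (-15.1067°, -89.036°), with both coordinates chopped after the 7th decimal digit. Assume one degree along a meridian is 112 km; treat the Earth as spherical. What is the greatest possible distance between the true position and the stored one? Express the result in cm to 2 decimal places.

1.56 cm

Truncating at 7 decimal places can drop up to a full unit in the last place, so each coordinate may be off by as much as 1e-07°.
North–south component: 1e-07° × 112000 = 0.0112 m.
E–W at 15.1067°: 1e-07° × 112000 × cos 15.1067° = 1e-07 × 112000 × 0.9654 ≈ 0.010813 m.
The two errors are perpendicular, so the maximum displacement is √(0.0112² + 0.010813²) ≈ 0.0155679 m.
That is 0.0155679 m = 1.5568 cm.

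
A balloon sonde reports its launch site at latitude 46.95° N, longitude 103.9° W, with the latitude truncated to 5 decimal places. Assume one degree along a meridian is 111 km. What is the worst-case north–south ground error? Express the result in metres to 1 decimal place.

1.1 metres

Truncating at 5 decimal places can drop up to a full unit in the last place, so the latitude may be off by as much as 1e-05°.
So the N–S error is at most 1e-05 × 111000 = 1.11 m.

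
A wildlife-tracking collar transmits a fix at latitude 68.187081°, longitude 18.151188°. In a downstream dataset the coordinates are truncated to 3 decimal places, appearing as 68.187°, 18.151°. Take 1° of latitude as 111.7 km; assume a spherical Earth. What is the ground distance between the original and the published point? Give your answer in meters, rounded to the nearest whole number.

12 meters

The latitude changed by +0.000081° and the longitude by +0.000188°.
N–S: 0.000081° × 111700 m/° = 9.0477 m.
East–west at this latitude: 0.000188° × 111700 × cos 68.187° ≈ 0.000188 × 41505.3 = 7.803 m.
Distance: √(9.0477² + 7.803²) ≈ 11.9477 m.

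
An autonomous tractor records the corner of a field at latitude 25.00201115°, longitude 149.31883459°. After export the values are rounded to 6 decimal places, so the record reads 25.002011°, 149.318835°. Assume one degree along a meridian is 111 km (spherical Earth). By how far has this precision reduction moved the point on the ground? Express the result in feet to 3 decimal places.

0.146 feet

The latitude changed by +0.00000015° and the longitude by -0.00000041°.
North–south shift: 0.00000015 × 111000 = 0.01665 m.
E–W at 25.002°: -0.00000041° × 111000 × cos 25.002° = -0.00000041 × 111000 × 0.9063 ≈ -0.0412454 m.
Hypotenuse of the two orthogonal shifts: √(0.01665² + 0.0412454²) = 0.0444793 m.
Converting: 0.0444793 m × 3.2808 ft/m ≈ 0.14593 ft.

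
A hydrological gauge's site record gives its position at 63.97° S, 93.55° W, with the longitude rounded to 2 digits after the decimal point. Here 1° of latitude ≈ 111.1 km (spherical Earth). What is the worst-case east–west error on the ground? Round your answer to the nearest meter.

244 meters

Rounding to 2 decimal places leaves the longitude within ±0.005° of the true value.
Parallels shrink by cos φ, so at 63.97° a degree of longitude is 111100 × 0.4388 ≈ 48755.3 m.
Maximum E–W displacement: 0.005 × 48755.3 = 243.777 m.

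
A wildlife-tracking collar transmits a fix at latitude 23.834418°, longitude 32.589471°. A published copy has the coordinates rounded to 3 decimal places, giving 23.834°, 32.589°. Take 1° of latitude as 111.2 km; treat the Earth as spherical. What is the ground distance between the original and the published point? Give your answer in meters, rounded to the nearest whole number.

67 meters

Δlat = 23.834418 − 23.834 = +0.000418°; Δlon = 32.589471 − 32.589 = +0.000471°.
North–south shift: 0.000418 × 111200 = 46.4816 m.
E–W at 23.834°: 0.000471° × 111200 × cos 23.834° = 0.000471 × 111200 × 0.9147 ≈ 47.9086 m.
Distance: √(46.4816² + 47.9086²) ≈ 66.7516 m.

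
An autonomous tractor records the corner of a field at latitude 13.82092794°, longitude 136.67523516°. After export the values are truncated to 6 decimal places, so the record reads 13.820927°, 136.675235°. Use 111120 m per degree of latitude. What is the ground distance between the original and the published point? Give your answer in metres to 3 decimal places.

The latitude changed by +0.00000094° and the longitude by +0.00000016°.
North–south shift: 0.00000094 × 111120 = 0.104453 m.
East–west at this latitude: 0.00000016° × 111120 × cos 13.8209° ≈ 0.00000016 × 107903 = 0.0172644 m.
Hypotenuse of the two orthogonal shifts: √(0.104453² + 0.0172644²) = 0.10587 m.

0.106 metres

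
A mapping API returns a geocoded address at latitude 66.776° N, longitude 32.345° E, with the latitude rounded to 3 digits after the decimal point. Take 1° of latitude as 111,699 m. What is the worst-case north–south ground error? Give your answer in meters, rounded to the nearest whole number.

Rounding to 3 decimal places leaves the latitude within ±0.0005° of the true value.
Along the meridian that is 0.0005° × 111699 m/° = 55.8495 m.

56 meters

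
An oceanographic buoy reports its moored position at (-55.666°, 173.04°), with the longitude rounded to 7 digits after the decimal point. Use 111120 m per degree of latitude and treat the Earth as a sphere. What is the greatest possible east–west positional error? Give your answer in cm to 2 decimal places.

Rounding to 7 decimal places leaves the longitude within ±5e-08° of the true value.
One degree of longitude at 55.666° is 111120 × cos 55.666° ≈ 111120 × 0.5640 = 62673.5 m.
So at most 5e-08° × 62673.5 ≈ 0.00313367 m east–west.
That is 0.00313367 m = 0.31337 cm.

0.31 cm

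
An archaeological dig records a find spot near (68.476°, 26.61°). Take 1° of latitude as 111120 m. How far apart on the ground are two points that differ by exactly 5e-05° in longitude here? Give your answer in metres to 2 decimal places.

2.04 metres

One degree of longitude here spans 111120 × cos 68.476° = 111120 × 0.3669 ≈ 40768.9 m; 5e-05° of that is 2.03845 m.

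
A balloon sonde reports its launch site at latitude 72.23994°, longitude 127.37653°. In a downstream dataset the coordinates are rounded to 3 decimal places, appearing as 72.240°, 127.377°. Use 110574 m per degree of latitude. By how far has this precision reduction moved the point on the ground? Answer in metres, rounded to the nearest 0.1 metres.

Δlat = 72.23994 − 72.240 = -0.00006°; Δlon = 127.37653 − 127.377 = -0.00047°.
North–south shift: -0.00006 × 110574 = -6.63444 m.
E–W at 72.24°: -0.00047° × 110574 × cos 72.24° = -0.00047 × 110574 × 0.3050 ≈ -15.8524 m.
Distance: √(6.63444² + 15.8524²) ≈ 17.1847 m.

17.2 metres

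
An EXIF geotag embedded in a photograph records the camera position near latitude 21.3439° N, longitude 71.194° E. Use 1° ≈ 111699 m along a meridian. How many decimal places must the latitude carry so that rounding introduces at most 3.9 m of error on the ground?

5

One degree of latitude covers 111699 m.
N decimal places → at most half a unit in the last place, 0.5 × 10⁻ᴺ° = 111699/2 × 10⁻ᴺ m.
Setting 55849.5 × 10⁻ᴺ ≤ 3.9 gives 10ᴺ ≥ 1.432e+04, i.e. N ≥ 4.16.
So 5 decimal places suffice (0.558 m); 4 would allow up to 5.58 m.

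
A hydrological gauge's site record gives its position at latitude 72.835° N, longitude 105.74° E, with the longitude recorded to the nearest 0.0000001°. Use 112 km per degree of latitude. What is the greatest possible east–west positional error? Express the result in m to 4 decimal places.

0.0017 m

Rounding to 7 decimal places leaves the longitude within ±5e-08° of the true value.
One degree of longitude at 72.835° is 112000 × cos 72.835° ≈ 112000 × 0.2951 = 33053.9 m.
So at most 5e-08° × 33053.9 ≈ 0.0016527 m east–west.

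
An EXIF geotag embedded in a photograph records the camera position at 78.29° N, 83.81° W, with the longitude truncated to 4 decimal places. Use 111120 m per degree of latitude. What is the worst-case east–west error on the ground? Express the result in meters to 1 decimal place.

Truncating at 4 decimal places can drop up to a full unit in the last place, so the longitude may be off by as much as 0.0001°.
At latitude 78.29° a degree of longitude spans 111120 m × cos 78.29° = 111120 × 0.2030 ≈ 22552.7 m.
So at most 0.0001° × 22552.7 ≈ 2.25527 m east–west.

2.3 meters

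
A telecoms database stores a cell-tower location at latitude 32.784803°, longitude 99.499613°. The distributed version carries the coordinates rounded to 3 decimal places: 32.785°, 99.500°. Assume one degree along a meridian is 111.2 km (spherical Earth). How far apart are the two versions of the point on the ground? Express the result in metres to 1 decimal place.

The latitude changed by -0.000197° and the longitude by -0.000387°.
North–south shift: -0.000197 × 111200 = -21.9064 m.
East–west at this latitude: -0.000387° × 111200 × cos 32.785° ≈ -0.000387 × 93486.8 = -36.1794 m.
Combined displacement = (21.9064² + 36.1794²)^½ ≈ 42.2947 m.

42.3 metres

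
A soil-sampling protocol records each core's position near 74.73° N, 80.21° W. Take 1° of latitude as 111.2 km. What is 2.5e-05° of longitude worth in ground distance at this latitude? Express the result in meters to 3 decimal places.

One degree of longitude here spans 111200 × cos 74.73° = 111200 × 0.2634 ≈ 29286.5 m; 2.5e-05° of that is 0.732163 m.

0.732 meters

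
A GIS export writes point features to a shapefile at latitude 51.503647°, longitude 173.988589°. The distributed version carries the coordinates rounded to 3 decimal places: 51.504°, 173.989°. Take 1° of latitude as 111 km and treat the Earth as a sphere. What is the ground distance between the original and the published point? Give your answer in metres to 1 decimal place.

The latitude changed by -0.000353° and the longitude by -0.000411°.
N–S: -0.000353° × 111000 m/° = -39.183 m.
E–W at 51.504°: -0.000411° × 111000 × cos 51.504° = -0.000411 × 111000 × 0.6225 ≈ -28.3972 m.
Hypotenuse of the two orthogonal shifts: √(39.183² + 28.3972²) = 48.3912 m.

48.4 metres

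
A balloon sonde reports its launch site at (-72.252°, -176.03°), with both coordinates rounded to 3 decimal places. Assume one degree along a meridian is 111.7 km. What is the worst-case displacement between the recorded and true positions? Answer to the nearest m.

58 m

Rounding to 3 decimal places leaves each coordinate within ±0.0005° of the true value.
North–south component: 0.0005° × 111700 = 55.85 m.
E–W at 72.252°: 0.0005° × 111700 × cos 72.252° = 0.0005 × 111700 × 0.3048 ≈ 17.0248 m.
Worst case both components are at the extreme and orthogonal: √(55.85² + 17.0248²) ≈ 58.3872 m.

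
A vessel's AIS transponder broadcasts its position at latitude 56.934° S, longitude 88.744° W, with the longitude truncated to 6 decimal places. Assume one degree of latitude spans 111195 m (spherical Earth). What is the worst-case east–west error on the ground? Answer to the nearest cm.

Truncating at 6 decimal places can drop up to a full unit in the last place, so the longitude may be off by as much as 1e-06°.
One degree of longitude at 56.934° is 111195 × cos 56.934° ≈ 111195 × 0.5456 = 60668.5 m.
East–west error: 1e-06° × 60668.5 m/° ≈ 0.0606685 m.
That is 0.0606685 m = 6.0669 cm.

6 cm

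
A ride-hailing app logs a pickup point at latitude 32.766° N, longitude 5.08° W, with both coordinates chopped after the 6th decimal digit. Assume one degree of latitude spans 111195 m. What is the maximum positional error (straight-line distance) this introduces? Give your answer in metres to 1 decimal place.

0.1 metres

Truncating at 6 decimal places can drop up to a full unit in the last place, so each coordinate may be off by as much as 1e-06°.
N–S: 1e-06° × 111195 m/° = 0.111195 m.
Longitude error → 1e-06 × 111195 × cos 32.766° = 1e-06 × 111195 × 0.8409 ≈ 0.0935025 m.
The two errors are perpendicular, so the maximum displacement is √(0.111195² + 0.0935025²) ≈ 0.145283 m.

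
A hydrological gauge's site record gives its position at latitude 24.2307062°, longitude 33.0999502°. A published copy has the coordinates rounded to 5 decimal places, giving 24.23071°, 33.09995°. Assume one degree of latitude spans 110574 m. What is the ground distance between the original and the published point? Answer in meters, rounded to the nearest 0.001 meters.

Δlat = 24.2307062 − 24.23071 = -0.0000038°; Δlon = 33.0999502 − 33.09995 = +0.0000002°.
North–south shift: -0.0000038 × 110574 = -0.420181 m.
E–W at 24.2307°: 0.0000002° × 110574 × cos 24.2307° = 0.0000002 × 110574 × 0.9119 ≈ 0.0201665 m.
Distance: √(0.420181² + 0.0201665²) ≈ 0.420665 m.

0.421 meters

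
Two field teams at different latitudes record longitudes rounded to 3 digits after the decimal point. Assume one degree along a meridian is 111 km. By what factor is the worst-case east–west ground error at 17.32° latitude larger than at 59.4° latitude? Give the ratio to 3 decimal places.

1.875

Rounding to 3 decimal places leaves the longitude within ±0.0005° of the true value.
At 17.32°: 0.0005° × 111000 × cos 17.32° = 0.0005 × 111000 × 0.9547 ≈ 52.983 m.
At 59.4°: 0.0005° × 111000 × cos 59.4° = 0.0005 × 111000 × 0.5090 ≈ 28.252 m.
Ratio: 52.983 / 28.252 = cos 17.32° / cos 59.4° ≈ 1.8754.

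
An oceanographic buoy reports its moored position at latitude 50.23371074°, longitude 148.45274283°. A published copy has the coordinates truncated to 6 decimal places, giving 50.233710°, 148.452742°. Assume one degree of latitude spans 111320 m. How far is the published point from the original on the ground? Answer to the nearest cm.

10 cm

Δlat = 50.23371074 − 50.233710 = +0.00000074°; Δlon = 148.45274283 − 148.452742 = +0.00000083°.
N–S: 0.00000074° × 111320 m/° = 0.0823768 m.
E–W at 50.2337°: 0.00000083° × 111320 × cos 50.2337° = 0.00000083 × 111320 × 0.6397 ≈ 0.0591015 m.
Combined displacement = (0.0823768² + 0.0591015²)^½ ≈ 0.101385 m.
That is 0.101385 m = 10.139 cm.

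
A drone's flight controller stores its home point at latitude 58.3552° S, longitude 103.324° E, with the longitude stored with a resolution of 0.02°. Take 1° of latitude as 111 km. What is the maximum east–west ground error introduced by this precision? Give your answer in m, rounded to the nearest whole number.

With a 0.02° grid the true value lies within half a step, ±0.02°/2 = ±0.01°, of the stored one.
Parallels shrink by cos φ, so at 58.3552° a degree of longitude is 111000 × 0.5247 ≈ 58236.3 m.
So at most 0.01° × 58236.3 ≈ 582.363 m east–west.

582 m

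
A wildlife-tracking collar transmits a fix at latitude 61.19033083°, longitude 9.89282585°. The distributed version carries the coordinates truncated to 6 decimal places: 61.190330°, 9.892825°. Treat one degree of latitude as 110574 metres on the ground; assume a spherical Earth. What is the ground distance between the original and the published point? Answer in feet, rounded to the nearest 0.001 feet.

0.336 feet

The latitude changed by +0.00000083° and the longitude by +0.00000085°.
N–S: 0.00000083° × 110574 m/° = 0.0917764 m.
East–west at this latitude: 0.00000085° × 110574 × cos 61.1903° ≈ 0.00000085 × 53285.8 = 0.0452929 m.
Combined displacement = (0.0917764² + 0.0452929²)^½ ≈ 0.102344 m.
Converting: 0.102344 m × 3.2808 ft/m ≈ 0.33578 ft.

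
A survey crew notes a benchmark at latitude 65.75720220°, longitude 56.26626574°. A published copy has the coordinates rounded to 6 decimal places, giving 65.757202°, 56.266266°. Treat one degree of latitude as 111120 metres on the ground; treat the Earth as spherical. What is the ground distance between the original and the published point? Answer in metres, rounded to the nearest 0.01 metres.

0.03 metres

The latitude changed by +0.00000020° and the longitude by -0.00000026°.
North–south shift: 0.00000020 × 111120 = 0.022224 m.
East–west at this latitude: -0.00000026° × 111120 × cos 65.7572° ≈ -0.00000026 × 45626.3 = -0.0118628 m.
Hypotenuse of the two orthogonal shifts: √(0.022224² + 0.0118628²) = 0.0251919 m.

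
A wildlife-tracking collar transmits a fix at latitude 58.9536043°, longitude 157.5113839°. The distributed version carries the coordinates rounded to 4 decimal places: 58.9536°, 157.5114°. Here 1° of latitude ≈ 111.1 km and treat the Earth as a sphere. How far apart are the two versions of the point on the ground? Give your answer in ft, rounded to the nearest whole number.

The latitude changed by +0.0000043° and the longitude by -0.0000161°.
North–south shift: 0.0000043 × 111100 = 0.47773 m.
East–west at this latitude: -0.0000161° × 111100 × cos 58.9536° ≈ -0.0000161 × 57297.8 = -0.922495 m.
Distance: √(0.47773² + 0.922495²) ≈ 1.03886 m.
In feet: 1.03886 m ÷ 0.3048 ≈ 3.4083 ft.

3 ft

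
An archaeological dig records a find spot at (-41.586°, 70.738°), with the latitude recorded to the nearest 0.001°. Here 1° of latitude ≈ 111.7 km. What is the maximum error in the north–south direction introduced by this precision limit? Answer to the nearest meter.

56 meters

Rounding to 3 decimal places leaves the latitude within ±0.0005° of the true value.
So the N–S error is at most 0.0005 × 111700 = 55.85 m.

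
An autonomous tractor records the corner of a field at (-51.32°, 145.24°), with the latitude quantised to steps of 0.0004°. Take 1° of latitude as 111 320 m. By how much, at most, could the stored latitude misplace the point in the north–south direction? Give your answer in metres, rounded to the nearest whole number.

22 metres

With a 0.0004° grid the true value lies within half a step, ±0.0004°/2 = ±0.0002°, of the stored one.
Along the meridian that is 0.0002° × 111320 m/° = 22.264 m.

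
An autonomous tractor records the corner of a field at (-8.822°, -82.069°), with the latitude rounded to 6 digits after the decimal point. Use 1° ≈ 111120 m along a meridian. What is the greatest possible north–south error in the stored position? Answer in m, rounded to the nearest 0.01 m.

Rounding to 6 decimal places leaves the latitude within ±5e-07° of the true value.
So the N–S error is at most 5e-07 × 111120 = 0.05556 m.

0.06 m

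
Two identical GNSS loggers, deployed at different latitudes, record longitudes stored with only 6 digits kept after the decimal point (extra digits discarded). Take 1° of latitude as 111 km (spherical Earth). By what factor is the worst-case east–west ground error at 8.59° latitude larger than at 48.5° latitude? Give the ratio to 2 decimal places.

Truncating at 6 decimal places can drop up to a full unit in the last place, so the longitude may be off by as much as 1e-06°.
At 8.59°: 1e-06° × 111000 × cos 8.59° = 1e-06 × 111000 × 0.9888 ≈ 0.10975 m.
At 48.5°: 1e-06° × 111000 × cos 48.5° = 1e-06 × 111000 × 0.6626 ≈ 0.073551 m.
Ratio: 0.10975 / 0.073551 = cos 8.59° / cos 48.5° ≈ 1.4922.

1.49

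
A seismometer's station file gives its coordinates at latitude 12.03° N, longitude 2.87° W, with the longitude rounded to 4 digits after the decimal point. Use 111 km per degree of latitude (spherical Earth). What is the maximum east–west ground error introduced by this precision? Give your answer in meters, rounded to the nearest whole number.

Rounding to 4 decimal places leaves the longitude within ±5e-05° of the true value.
Parallels shrink by cos φ, so at 12.03° a degree of longitude is 111000 × 0.9780 ≈ 108562 m.
Maximum E–W displacement: 5e-05 × 108562 = 5.42811 m.

5 meters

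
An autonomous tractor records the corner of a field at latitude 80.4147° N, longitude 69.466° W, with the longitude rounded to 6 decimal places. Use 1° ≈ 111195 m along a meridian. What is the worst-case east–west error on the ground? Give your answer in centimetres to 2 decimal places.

0.93 centimetres

Rounding to 6 decimal places leaves the longitude within ±5e-07° of the true value.
At latitude 80.4147° a degree of longitude spans 111195 m × cos 80.4147° = 111195 × 0.1665 ≈ 18515.7 m.
So at most 5e-07° × 18515.7 ≈ 0.00925786 m east–west.
That is 0.00925786 m = 0.92579 cm.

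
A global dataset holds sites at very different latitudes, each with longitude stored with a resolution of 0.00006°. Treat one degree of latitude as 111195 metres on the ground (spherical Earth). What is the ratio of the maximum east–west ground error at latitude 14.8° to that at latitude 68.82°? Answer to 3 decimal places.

2.676

With a 0.00006° grid the true value lies within half a step, ±0.00006°/2 = ±3e-05°, of the stored one.
Error at 14.8° = 3e-05° × 111195 × cos 14.8° ≈ 3.3359 × 0.9668 = 3.2252 m.
Error at 68.82° = 3e-05° × 111195 × cos 68.82° ≈ 3.3359 × 0.3613 = 1.2052 m.
The ratio reduces to cos 14.8° / cos 68.82° = 0.9668/0.3613 ≈ 2.6760.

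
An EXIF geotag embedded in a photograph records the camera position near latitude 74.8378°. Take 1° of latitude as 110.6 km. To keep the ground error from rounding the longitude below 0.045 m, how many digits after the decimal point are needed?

6 decimal places

At 74.8378° one degree of longitude covers 110600 × cos 74.8378° ≈ 110600 × 0.2616 ≈ 28927.7 m.
N decimal places → at most half a unit in the last place, 0.5 × 10⁻ᴺ° = 28927.7/2 × 10⁻ᴺ m.
Need 0.5 × 28927.7 × 10⁻ᴺ ≤ 0.045 → 10⁻ᴺ ≤ 3.111e-06, so N ≥ 5.51.
At 5 places the error can reach 0.145 m, but 6 places keeps it to 0.0145 m.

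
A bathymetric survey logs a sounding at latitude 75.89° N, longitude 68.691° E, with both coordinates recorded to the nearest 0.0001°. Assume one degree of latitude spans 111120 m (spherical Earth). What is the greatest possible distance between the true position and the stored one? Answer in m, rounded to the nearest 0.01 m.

Rounding to 4 decimal places leaves each coordinate within ±5e-05° of the true value.
North–south component: 5e-05° × 111120 = 5.556 m.
East–west component at 75.89°: 5e-05° × 111120 × cos 75.89° ≈ 5e-05 × 27089.3 ≈ 1.35447 m.
Worst case both components are at the extreme and orthogonal: √(5.556² + 1.35447²) ≈ 5.71872 m.

5.72 m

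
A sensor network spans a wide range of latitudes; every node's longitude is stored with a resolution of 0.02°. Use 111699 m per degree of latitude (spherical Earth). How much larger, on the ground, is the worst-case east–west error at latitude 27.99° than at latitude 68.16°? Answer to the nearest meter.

571 meters

With a 0.02° grid the true value lies within half a step, ±0.02°/2 = ±0.01°, of the stored one.
Error at 27.99° = 0.01° × 111699 × cos 27.99° ≈ 1117 × 0.8830 = 986.34 m.
Error at 68.16° = 0.01° × 111699 × cos 68.16° ≈ 1117 × 0.3720 = 415.54 m.
So the lower-latitude error exceeds the higher by 986.34 − 415.54 = 570.8 m.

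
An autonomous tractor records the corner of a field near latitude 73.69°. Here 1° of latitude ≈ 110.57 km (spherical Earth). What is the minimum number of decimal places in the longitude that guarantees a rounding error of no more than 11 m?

At 73.69° one degree of longitude covers 110570 × cos 73.69° ≈ 110570 × 0.2808 ≈ 31051.8 m.
With N decimal places the half-ulp bound is 0.5·10⁻ᴺ°, or 0.5·10⁻ᴺ × 31051.8 m on the ground.
Setting 15525.9 × 10⁻ᴺ ≤ 11 gives 10ᴺ ≥ 1411, i.e. N ≥ 3.15.
So 4 decimal places suffice (1.55 m); 3 would allow up to 15.5 m.

4 decimal places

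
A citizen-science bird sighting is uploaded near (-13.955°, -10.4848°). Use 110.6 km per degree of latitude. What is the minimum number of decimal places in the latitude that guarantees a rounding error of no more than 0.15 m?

6 decimal places

One degree of latitude covers 110600 m.
Rounding to N decimal places gives at most 0.5 × 10⁻ᴺ degrees of error, i.e. 0.5 × 10⁻ᴺ × 110600 m.
Need 0.5 × 110600 × 10⁻ᴺ ≤ 0.15 → 10⁻ᴺ ≤ 2.712e-06, so N ≥ 5.57.
At 5 places the error can reach 0.553 m, but 6 places keeps it to 0.0553 m.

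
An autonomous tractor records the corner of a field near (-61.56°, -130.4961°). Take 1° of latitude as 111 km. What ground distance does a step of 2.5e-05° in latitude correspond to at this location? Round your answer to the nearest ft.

9 ft

Along a meridian 2.5e-05° is 2.5e-05 × 111000 = 2.775 m.
In feet: 2.775 m ÷ 0.3048 ≈ 9.1043 ft.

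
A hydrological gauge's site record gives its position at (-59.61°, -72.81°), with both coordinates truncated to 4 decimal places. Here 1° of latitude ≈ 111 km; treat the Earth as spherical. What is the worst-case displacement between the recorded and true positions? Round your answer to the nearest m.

Truncating at 4 decimal places can drop up to a full unit in the last place, so each coordinate may be off by as much as 0.0001°.
Latitude error → 0.0001 × 111000 = 11.1 m along the meridian.
E–W at 59.61°: 0.0001° × 111000 × cos 59.61° = 0.0001 × 111000 × 0.5059 ≈ 5.6153 m.
Worst case both components are at the extreme and orthogonal: √(11.1² + 5.6153²) ≈ 12.4395 m.

12 m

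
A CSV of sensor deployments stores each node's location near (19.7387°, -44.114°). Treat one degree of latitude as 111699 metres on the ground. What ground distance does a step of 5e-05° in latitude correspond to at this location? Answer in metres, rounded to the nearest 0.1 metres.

5e-05° × 111699 m/° = 5.58495 m.

5.6 metres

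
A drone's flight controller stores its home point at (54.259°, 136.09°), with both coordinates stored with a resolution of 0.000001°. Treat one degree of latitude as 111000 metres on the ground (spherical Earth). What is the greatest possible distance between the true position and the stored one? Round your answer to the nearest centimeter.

6 centimeters

With a 0.000001° grid the true value lies within half a step, ±0.000001°/2 = ±5e-07°, of the stored one.
N–S: 5e-07° × 111000 m/° = 0.0555 m.
East–west component at 54.259°: 5e-07° × 111000 × cos 54.259° ≈ 5e-07 × 64837.6 ≈ 0.0324188 m.
Combining orthogonally: (0.0555² + 0.0324188²)^½ ≈ 0.0642746 m.
That is 0.0642746 m = 6.4275 cm.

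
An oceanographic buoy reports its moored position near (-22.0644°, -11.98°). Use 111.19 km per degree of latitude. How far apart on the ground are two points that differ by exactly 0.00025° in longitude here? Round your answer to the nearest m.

One degree of longitude here spans 111190 × cos 22.0644° = 111190 × 0.9268 ≈ 103047 m; 0.00025° of that is 25.7617 m.

26 m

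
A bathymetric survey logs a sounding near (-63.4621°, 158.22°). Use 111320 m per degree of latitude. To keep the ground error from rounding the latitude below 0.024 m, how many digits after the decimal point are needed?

One degree of latitude covers 111320 m.
Rounding to N decimal places gives at most 0.5 × 10⁻ᴺ degrees of error, i.e. 0.5 × 10⁻ᴺ × 111320 m.
Setting 55660 × 10⁻ᴺ ≤ 0.024 gives 10ᴺ ≥ 2.319e+06, i.e. N ≥ 6.37.
So 7 decimal places suffice (0.00557 m); 6 would allow up to 0.0557 m.

7 decimal places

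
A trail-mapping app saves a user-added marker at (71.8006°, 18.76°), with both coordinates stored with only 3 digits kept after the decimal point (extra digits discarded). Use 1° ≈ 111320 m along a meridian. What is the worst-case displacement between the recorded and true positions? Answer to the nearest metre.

Truncating at 3 decimal places can drop up to a full unit in the last place, so each coordinate may be off by as much as 0.001°.
North–south component: 0.001° × 111320 = 111.32 m.
East–west component at 71.8006°: 0.001° × 111320 × cos 71.8006° ≈ 0.001 × 34768 ≈ 34.768 m.
The two errors are perpendicular, so the maximum displacement is √(111.32² + 34.768²) ≈ 116.623 m.

117 metres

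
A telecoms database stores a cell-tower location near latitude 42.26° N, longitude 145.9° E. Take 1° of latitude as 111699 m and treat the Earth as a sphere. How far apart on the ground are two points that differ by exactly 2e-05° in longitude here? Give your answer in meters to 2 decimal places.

One degree of longitude here spans 111699 × cos 42.26° = 111699 × 0.7401 ≈ 82668.5 m; 2e-05° of that is 1.65337 m.

1.65 meters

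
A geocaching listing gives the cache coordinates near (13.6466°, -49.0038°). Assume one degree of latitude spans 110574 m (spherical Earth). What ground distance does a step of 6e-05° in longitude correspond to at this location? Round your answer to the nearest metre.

At 13.6466° a degree of longitude is 110574 × cos 13.6466° ≈ 107452 m, so 6e-05° corresponds to 6.44715 m.

6 metres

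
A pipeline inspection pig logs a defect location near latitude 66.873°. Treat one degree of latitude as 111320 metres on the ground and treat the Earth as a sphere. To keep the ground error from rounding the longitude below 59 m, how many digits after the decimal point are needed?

3

At 66.873° one degree of longitude covers 111320 × cos 66.873° ≈ 111320 × 0.3928 ≈ 43723.2 m.
With N decimal places the half-ulp bound is 0.5·10⁻ᴺ°, or 0.5·10⁻ᴺ × 43723.2 m on the ground.
Need 0.5 × 43723.2 × 10⁻ᴺ ≤ 59 → 10⁻ᴺ ≤ 2.699e-03, so N ≥ 2.57.
So 3 decimal places suffice (21.9 m); 2 would allow up to 219 m.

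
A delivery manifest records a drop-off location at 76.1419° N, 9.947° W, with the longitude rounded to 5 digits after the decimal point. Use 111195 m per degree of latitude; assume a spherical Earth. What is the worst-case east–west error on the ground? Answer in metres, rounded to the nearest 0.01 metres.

0.13 metres

Rounding to 5 decimal places leaves the longitude within ±5e-06° of the true value.
Parallels shrink by cos φ, so at 76.1419° a degree of longitude is 111195 × 0.2395 ≈ 26633.2 m.
So at most 5e-06° × 26633.2 ≈ 0.133166 m east–west.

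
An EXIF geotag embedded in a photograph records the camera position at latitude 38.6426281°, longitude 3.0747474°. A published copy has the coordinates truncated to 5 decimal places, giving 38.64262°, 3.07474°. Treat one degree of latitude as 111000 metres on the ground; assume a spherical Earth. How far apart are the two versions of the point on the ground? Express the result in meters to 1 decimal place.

1.1 meters

Δlat = 38.6426281 − 38.64262 = +0.0000081°; Δlon = 3.0747474 − 3.07474 = +0.0000074°.
North–south shift: 0.0000081 × 111000 = 0.8991 m.
E–W at 38.6426°: 0.0000074° × 111000 × cos 38.6426° = 0.0000074 × 111000 × 0.7811 ≈ 0.64156 m.
Hypotenuse of the two orthogonal shifts: √(0.8991² + 0.64156²) = 1.10453 m.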